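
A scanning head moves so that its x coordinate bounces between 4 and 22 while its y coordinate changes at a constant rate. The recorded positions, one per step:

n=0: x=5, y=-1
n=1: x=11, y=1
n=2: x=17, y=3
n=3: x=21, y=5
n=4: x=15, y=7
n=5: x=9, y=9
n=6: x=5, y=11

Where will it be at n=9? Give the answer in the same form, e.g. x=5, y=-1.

The x coordinate travels 6 per step and bounces off the walls at 4 and 22.
  step 7: 5 → 11
  step 8: 11 → 17
  step 9: 17 → 21
The y coordinate changes by +2 each step: at step 9 it is 17.

x=21, y=17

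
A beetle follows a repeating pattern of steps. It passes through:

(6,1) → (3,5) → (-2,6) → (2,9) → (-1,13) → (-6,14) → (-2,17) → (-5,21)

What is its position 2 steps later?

(-6,25)

The moves between consecutive positions are (-3,+4), (-5,+1), (+4,+3), (-3,+4), (-5,+1), (+4,+3), (-3,+4); they repeat the 3-cycle [(-3,+4), (-5,+1), (+4,+3)].
step 8: apply (-5,+1) → (-10,22)
step 9: apply (+4,+3) → (-6,25)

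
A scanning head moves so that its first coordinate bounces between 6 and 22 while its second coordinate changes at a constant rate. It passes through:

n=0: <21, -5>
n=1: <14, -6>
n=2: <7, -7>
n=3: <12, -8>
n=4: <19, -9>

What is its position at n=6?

<11, -11>

The first coordinate travels 7 per step and bounces off the walls at 6 and 22.
  step 5: 19 → 18
  step 6: 18 → 11
The second coordinate changes by -1 each step: at step 6 it is -11.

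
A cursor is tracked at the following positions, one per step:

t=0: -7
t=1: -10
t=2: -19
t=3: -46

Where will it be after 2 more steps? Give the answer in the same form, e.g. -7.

Step-to-step displacements: -3, -9, -27; each is 3× the previous.
step 4: -46 − 81 → -127
step 5: -127 − 243 → -370

-370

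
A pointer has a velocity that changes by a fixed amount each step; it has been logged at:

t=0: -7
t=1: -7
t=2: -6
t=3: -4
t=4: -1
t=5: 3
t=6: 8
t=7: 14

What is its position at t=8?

First differences are +0, +1, +2, +3, +4, +5, +6; their common second difference is +1 (constant acceleration).
step 8: 14 + 7 → 21

21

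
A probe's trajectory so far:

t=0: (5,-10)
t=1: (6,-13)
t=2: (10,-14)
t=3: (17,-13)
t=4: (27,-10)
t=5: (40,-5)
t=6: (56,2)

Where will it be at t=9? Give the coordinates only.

(122,35)

First differences are (+1,-3), (+4,-1), (+7,+1), (+10,+3), (+13,+5), (+16,+7); their common second difference is (+3,+2) (constant acceleration).
step 7: (56,2) + (+19,+9) → (75,11)
step 8: (75,11) + (+22,+11) → (97,22)
step 9: (97,22) + (+25,+13) → (122,35)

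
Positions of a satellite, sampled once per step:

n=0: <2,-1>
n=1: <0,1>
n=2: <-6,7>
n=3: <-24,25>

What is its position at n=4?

<-78,79>

The jumps are <-2,+2>, <-6,+6>, <-18,+18> — a geometric progression with ratio 3.
step 4: <-24,25> + <-54,+54> → <-78,79>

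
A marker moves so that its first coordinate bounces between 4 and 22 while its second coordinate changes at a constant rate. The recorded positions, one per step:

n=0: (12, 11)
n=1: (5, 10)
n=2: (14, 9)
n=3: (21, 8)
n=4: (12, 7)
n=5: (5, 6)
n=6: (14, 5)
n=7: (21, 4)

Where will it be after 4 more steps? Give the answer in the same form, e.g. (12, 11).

(21, 0)

The first coordinate travels 9 per step and bounces off the walls at 4 and 22.
  step 8: 21 → 12
  step 9: 12 → 5
  step 10: 5 → 14
  step 11: 14 → 21
The second coordinate changes by -1 each step: at step 11 it is 0.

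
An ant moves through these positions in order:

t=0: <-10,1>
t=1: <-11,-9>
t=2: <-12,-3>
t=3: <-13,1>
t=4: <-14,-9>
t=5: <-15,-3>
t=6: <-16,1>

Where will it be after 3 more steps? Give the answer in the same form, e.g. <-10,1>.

<-19,1>

The first coordinate changes by -1 each step, so at step 9 it is -10 + 9·(-1) = -19.
The second coordinate repeats the cycle [1, -9, -3] with period 3; step 9 mod 3 = 0, giving 1.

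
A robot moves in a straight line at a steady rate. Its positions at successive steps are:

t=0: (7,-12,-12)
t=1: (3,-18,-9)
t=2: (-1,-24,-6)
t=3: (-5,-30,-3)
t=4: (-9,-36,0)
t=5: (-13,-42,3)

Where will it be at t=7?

(-21,-54,9)

Constant displacement of (-4,-6,+3) per step.
step 6: (-13,-42,3) + (-4,-6,+3) → (-17,-48,6)
step 7: (-17,-48,6) + (-4,-6,+3) → (-21,-54,9)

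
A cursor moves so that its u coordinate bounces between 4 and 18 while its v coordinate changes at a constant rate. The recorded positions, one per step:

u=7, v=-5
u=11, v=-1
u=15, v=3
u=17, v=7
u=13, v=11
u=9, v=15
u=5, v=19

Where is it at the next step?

The u coordinate reflects between 4 and 18, moving 4 per step.
  step 7: 5 → 7
The v coordinate changes by +4 each step: at step 7 it is 23.

u=7, v=23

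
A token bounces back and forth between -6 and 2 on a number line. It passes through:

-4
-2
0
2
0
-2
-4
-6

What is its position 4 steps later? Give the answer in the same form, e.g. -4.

2

The value reflects between -6 and 2, moving 2 per step.
  step 8: -6 → -4
  step 9: -4 → -2
  step 10: -2 → 0
  step 11: 0 → 2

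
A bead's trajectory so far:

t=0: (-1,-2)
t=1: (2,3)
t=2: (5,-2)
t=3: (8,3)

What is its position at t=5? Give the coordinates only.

First: linear, +3 per step → 14 at step 5.
Second: cycles through -2, 3 every 2 steps. Step 5 lands at position 1 of the cycle → 3.

(14,3)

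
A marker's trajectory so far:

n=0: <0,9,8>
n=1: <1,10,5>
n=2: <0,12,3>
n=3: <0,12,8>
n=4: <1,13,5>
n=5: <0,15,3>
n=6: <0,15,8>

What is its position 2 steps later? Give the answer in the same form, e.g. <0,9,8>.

<0,18,3>

Step-to-step displacements: <+1,+1,-3>, <-1,+2,-2>, <+0,+0,+5>, <+1,+1,-3>, <-1,+2,-2>, <+0,+0,+5> — a repeating cycle of length 3.
step 7: apply <+1,+1,-3> → <1,16,5>
step 8: apply <-1,+2,-2> → <0,18,3>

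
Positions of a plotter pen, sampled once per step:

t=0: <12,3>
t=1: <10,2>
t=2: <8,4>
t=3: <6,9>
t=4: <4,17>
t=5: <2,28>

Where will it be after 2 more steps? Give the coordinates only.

<-2,59>

First differences are <-2,-1>, <-2,+2>, <-2,+5>, <-2,+8>, <-2,+11>; their common second difference is <+0,+3> (constant acceleration).
step 6: <2,28> + <-2,+14> → <0,42>
step 7: <0,42> + <-2,+17> → <-2,59>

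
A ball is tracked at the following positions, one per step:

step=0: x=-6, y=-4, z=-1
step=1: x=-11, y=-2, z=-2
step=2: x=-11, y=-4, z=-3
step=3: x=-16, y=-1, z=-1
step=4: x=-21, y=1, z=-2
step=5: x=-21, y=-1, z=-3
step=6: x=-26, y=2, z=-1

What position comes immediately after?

Step-to-step displacements: (-5, +2, -1), (+0, -2, -1), (-5, +3, +2), (-5, +2, -1), (+0, -2, -1), (-5, +3, +2) — a repeating cycle of length 3.
step 7: apply (-5, +2, -1) → x=-31, y=4, z=-2

x=-31, y=4, z=-2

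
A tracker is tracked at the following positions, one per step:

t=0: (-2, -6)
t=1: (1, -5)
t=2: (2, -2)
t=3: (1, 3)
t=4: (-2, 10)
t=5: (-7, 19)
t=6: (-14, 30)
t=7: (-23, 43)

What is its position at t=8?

(-34, 58)

Successive displacements: (+3, +1), (+1, +3), (-1, +5), (-3, +7), (-5, +9), (-7, +11), (-9, +13) — each changes by (-2, +2).
step 8: (-23, 43) + (-11, +15) → (-34, 58)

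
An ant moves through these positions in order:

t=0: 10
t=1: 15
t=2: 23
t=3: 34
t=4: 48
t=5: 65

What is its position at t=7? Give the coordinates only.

108

First differences are +5, +8, +11, +14, +17; their common second difference is +3 (constant acceleration).
step 6: 65 + 20 → 85
step 7: 85 + 23 → 108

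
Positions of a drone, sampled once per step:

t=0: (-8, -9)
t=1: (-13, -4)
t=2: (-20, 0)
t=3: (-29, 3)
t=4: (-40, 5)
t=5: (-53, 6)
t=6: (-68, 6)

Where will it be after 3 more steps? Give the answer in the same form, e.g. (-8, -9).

(-125, 0)

First differences are (-5, +5), (-7, +4), (-9, +3), (-11, +2), (-13, +1), (-15, +0); their common second difference is (-2, -1) (constant acceleration).
step 7: (-68, 6) + (-17, -1) → (-85, 5)
step 8: (-85, 5) + (-19, -2) → (-104, 3)
step 9: (-104, 3) + (-21, -3) → (-125, 0)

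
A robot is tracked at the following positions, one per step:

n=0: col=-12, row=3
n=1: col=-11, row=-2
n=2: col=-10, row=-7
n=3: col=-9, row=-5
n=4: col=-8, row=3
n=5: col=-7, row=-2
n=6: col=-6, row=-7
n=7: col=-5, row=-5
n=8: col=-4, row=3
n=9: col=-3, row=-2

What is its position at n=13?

col=1, row=-2

The col coordinate changes by +1 each step, so at step 13 it is -12 + 13·(1) = 1.
The row coordinate repeats the cycle [3, -2, -7, -5] with period 4; step 13 mod 4 = 1, giving -2.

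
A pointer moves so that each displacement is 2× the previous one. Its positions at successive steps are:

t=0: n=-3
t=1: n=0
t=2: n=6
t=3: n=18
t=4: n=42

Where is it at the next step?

n=90

Consecutive displacements +3, +6, +12, +24 scale by a factor of 2 each step.
step 5: 42 + 48 → n=90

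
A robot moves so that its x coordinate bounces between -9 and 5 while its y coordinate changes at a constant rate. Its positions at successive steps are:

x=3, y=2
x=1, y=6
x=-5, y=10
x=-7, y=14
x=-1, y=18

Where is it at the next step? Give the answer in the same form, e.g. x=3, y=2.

The x coordinate reflects between -9 and 5, moving 6 per step.
  step 5: -1 → 5
The y coordinate changes by +4 each step: at step 5 it is 22.

x=5, y=22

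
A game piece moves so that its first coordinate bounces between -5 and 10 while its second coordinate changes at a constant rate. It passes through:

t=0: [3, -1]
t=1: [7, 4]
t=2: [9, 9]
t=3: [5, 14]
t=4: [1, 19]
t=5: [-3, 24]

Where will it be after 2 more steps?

[1, 34]

The first coordinate travels 4 per step and bounces off the walls at -5 and 10.
  step 6: -3 → -3
  step 7: -3 → 1
The second coordinate changes by +5 each step: at step 7 it is 34.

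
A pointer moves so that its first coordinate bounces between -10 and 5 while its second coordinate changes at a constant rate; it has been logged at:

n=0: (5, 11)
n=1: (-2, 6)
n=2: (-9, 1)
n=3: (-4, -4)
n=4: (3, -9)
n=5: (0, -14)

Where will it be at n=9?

(2, -34)

The first coordinate reflects between -10 and 5, moving 7 per step.
  step 6: 0 → -7
  step 7: -7 → -6
  step 8: -6 → 1
  step 9: 1 → 2
The second coordinate changes by -5 each step: at step 9 it is -34.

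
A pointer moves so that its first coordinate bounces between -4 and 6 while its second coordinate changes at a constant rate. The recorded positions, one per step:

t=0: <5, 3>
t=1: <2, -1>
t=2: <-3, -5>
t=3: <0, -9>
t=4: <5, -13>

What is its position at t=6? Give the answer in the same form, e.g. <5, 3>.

The first coordinate reflects between -4 and 6, moving 5 per step.
  step 5: 5 → 2
  step 6: 2 → -3
The second coordinate changes by -4 each step: at step 6 it is -21.

<-3, -21>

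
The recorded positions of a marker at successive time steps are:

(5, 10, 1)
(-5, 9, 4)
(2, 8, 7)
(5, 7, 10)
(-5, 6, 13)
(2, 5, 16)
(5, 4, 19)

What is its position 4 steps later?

(-5, 0, 31)

The first coordinate repeats the cycle [5, -5, 2] with period 3; step 10 mod 3 = 1, giving -5.
The second coordinate changes by -1 each step, so at step 10 it is 10 + 10·(-1) = 0.
The third coordinate changes by +3 each step, so at step 10 it is 1 + 10·(3) = 31.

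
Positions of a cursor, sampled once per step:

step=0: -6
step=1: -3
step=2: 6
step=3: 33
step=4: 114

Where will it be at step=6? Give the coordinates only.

1086

The jumps are +3, +9, +27, +81 — a geometric progression with ratio 3.
step 5: 114 + 243 → 357
step 6: 357 + 729 → 1086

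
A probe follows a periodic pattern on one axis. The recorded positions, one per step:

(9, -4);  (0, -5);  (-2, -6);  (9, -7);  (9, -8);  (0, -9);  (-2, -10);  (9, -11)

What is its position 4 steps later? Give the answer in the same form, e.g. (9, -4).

(9, -15)

The first coordinate repeats the cycle [9, 0, -2, 9] with period 4; step 11 mod 4 = 3, giving 9.
The second coordinate changes by -1 each step, so at step 11 it is -4 + 11·(-1) = -15.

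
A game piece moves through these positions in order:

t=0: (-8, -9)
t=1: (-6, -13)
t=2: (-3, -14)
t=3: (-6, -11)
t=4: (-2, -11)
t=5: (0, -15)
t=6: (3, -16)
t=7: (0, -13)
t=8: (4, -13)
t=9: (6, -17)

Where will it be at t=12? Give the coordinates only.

The moves between consecutive positions are (+2, -4), (+3, -1), (-3, +3), (+4, +0), (+2, -4), (+3, -1), (-3, +3), (+4, +0), (+2, -4); they repeat the 4-cycle [(+2, -4), (+3, -1), (-3, +3), (+4, +0)].
step 10: apply (+3, -1) → (9, -18)
step 11: apply (-3, +3) → (6, -15)
step 12: apply (+4, +0) → (10, -15)

(10, -15)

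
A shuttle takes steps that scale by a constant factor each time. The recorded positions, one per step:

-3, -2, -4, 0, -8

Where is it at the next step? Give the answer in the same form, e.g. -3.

8

The jumps are +1, -2, +4, -8 — a geometric progression with ratio -2.
step 5: -8 + 16 → 8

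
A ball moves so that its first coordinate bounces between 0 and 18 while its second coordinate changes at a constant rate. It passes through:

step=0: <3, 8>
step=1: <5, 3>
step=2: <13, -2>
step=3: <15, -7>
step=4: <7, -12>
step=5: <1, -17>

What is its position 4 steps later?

<3, -37>

The first coordinate reflects between 0 and 18, moving 8 per step.
  step 6: 1 → 9
  step 7: 9 → 17
  step 8: 17 → 11
  step 9: 11 → 3
The second coordinate changes by -5 each step: at step 9 it is -37.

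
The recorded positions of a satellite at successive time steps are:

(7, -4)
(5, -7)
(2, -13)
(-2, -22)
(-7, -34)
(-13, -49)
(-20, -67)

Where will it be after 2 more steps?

Taking differences between consecutive positions: (-2, -3), (-3, -6), (-4, -9), (-5, -12), (-6, -15), (-7, -18). These grow by (-1, -3) each step.
step 7: (-20, -67) + (-8, -21) → (-28, -88)
step 8: (-28, -88) + (-9, -24) → (-37, -112)

(-37, -112)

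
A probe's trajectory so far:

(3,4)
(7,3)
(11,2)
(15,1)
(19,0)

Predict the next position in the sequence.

(23,-1)

Each step adds (+4,-1) to the position.
step 5: (19,0) + (+4,-1) → (23,-1)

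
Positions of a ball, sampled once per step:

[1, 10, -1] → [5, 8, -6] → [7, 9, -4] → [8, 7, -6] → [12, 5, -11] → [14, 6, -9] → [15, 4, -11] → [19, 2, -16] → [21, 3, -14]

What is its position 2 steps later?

Step-to-step displacements: [+4, -2, -5], [+2, +1, +2], [+1, -2, -2], [+4, -2, -5], [+2, +1, +2], [+1, -2, -2], [+4, -2, -5], [+2, +1, +2] — a repeating cycle of length 3.
step 9: apply [+1, -2, -2] → [22, 1, -16]
step 10: apply [+4, -2, -5] → [26, -1, -21]

[26, -1, -21]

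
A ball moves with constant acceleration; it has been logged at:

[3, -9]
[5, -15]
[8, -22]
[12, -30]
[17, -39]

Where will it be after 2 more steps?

[30, -60]

First differences are [+2, -6], [+3, -7], [+4, -8], [+5, -9]; their common second difference is [+1, -1] (constant acceleration).
step 5: [17, -39] + [+6, -10] → [23, -49]
step 6: [23, -49] + [+7, -11] → [30, -60]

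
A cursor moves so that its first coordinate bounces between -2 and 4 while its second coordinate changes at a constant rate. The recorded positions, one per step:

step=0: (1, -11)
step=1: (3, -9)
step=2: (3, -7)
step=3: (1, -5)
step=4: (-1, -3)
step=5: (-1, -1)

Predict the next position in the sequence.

The first coordinate travels 2 per step and bounces off the walls at -2 and 4.
  step 6: -1 → 1
The second coordinate changes by +2 each step: at step 6 it is 1.

(1, 1)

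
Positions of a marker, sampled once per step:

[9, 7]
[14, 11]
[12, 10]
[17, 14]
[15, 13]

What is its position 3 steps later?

[23, 20]

Differencing gives [+5, +4], [-2, -1], [+5, +4], [-2, -1]. This is the pattern [+5, +4], [-2, -1] repeated.
step 5: apply [+5, +4] → [20, 17]
step 6: apply [-2, -1] → [18, 16]
step 7: apply [+5, +4] → [23, 20]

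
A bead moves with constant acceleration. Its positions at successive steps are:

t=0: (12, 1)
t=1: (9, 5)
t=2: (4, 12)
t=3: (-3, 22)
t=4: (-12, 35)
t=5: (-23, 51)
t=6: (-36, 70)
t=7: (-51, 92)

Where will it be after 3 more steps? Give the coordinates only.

Taking differences between consecutive positions: (-3, +4), (-5, +7), (-7, +10), (-9, +13), (-11, +16), (-13, +19), (-15, +22). These grow by (-2, +3) each step.
step 8: (-51, 92) + (-17, +25) → (-68, 117)
step 9: (-68, 117) + (-19, +28) → (-87, 145)
step 10: (-87, 145) + (-21, +31) → (-108, 176)

(-108, 176)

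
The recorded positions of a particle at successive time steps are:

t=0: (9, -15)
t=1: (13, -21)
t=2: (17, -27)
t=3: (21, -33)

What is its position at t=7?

Each step adds (+4, -6) to the position.
step 4: (21, -33) + (+4, -6) → (25, -39)
step 5: (25, -39) + (+4, -6) → (29, -45)
step 6: (29, -45) + (+4, -6) → (33, -51)
step 7: (33, -51) + (+4, -6) → (37, -57)

(37, -57)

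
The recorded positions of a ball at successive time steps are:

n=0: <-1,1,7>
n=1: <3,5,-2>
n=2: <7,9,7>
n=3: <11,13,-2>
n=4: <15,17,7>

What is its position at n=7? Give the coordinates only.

<27,29,-2>

The first coordinate changes by +4 each step, so at step 7 it is -1 + 7·(4) = 27.
The second coordinate changes by +4 each step, so at step 7 it is 1 + 7·(4) = 29.
The third coordinate repeats the cycle [7, -2] with period 2; step 7 mod 2 = 1, giving -2.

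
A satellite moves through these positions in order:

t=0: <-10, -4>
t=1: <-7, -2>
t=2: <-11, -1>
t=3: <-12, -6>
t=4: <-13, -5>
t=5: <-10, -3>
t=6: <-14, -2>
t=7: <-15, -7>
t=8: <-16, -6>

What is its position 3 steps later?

Step-to-step displacements: <+3, +2>, <-4, +1>, <-1, -5>, <-1, +1>, <+3, +2>, <-4, +1>, <-1, -5>, <-1, +1> — a repeating cycle of length 4.
step 9: apply <+3, +2> → <-13, -4>
step 10: apply <-4, +1> → <-17, -3>
step 11: apply <-1, -5> → <-18, -8>

<-18, -8>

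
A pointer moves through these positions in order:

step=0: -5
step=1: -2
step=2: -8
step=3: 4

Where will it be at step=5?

Consecutive displacements +3, -6, +12 scale by a factor of -2 each step.
step 4: 4 − 24 → -20
step 5: -20 + 48 → 28

28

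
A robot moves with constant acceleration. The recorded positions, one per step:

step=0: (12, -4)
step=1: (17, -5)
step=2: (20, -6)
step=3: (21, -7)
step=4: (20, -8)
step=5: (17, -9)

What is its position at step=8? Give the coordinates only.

(-4, -12)

Successive displacements: (+5, -1), (+3, -1), (+1, -1), (-1, -1), (-3, -1) — each changes by (-2, +0).
step 6: (17, -9) + (-5, -1) → (12, -10)
step 7: (12, -10) + (-7, -1) → (5, -11)
step 8: (5, -11) + (-9, -1) → (-4, -12)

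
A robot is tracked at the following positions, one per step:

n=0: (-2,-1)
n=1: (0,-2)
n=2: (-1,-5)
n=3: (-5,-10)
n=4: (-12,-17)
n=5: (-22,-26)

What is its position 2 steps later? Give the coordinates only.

(-51,-50)

Successive displacements: (+2,-1), (-1,-3), (-4,-5), (-7,-7), (-10,-9) — each changes by (-3,-2).
step 6: (-22,-26) + (-13,-11) → (-35,-37)
step 7: (-35,-37) + (-16,-13) → (-51,-50)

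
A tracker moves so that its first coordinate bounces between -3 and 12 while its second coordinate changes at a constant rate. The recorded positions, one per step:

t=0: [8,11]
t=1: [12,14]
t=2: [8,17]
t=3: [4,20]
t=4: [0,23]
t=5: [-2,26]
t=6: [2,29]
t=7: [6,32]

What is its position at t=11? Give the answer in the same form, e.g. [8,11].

[2,44]

The first coordinate travels 4 per step and bounces off the walls at -3 and 12.
  step 8: 6 → 10
  step 9: 10 → 10
  step 10: 10 → 6
  step 11: 6 → 2
The second coordinate changes by +3 each step: at step 11 it is 44.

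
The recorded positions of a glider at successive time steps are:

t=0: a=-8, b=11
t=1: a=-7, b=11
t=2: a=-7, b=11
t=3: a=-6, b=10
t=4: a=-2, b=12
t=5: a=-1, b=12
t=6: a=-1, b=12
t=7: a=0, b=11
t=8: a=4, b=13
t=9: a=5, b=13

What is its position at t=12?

Differencing gives (+1, +0), (+0, +0), (+1, -1), (+4, +2), (+1, +0), (+0, +0), (+1, -1), (+4, +2), (+1, +0). This is the pattern (+1, +0), (+0, +0), (+1, -1), (+4, +2) repeated.
step 10: apply (+0, +0) → a=5, b=13
step 11: apply (+1, -1) → a=6, b=12
step 12: apply (+4, +2) → a=10, b=14

a=10, b=14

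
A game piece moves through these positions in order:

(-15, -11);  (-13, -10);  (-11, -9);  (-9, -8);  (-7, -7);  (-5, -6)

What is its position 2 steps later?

The position changes by (+2, +1) every step.
step 6: (-5, -6) + (+2, +1) → (-3, -5)
step 7: (-3, -5) + (+2, +1) → (-1, -4)

(-1, -4)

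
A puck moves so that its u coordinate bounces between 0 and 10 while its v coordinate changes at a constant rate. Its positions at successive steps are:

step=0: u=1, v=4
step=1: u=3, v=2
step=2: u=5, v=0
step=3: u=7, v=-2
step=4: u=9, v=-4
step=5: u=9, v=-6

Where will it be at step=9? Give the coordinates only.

u=1, v=-14

The u coordinate reflects between 0 and 10, moving 2 per step.
  step 6: 9 → 7
  step 7: 7 → 5
  step 8: 5 → 3
  step 9: 3 → 1
The v coordinate changes by -2 each step: at step 9 it is -14.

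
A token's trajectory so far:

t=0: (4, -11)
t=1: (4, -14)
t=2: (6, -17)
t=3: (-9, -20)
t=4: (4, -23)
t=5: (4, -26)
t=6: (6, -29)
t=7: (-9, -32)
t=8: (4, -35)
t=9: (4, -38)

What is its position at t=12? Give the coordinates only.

First: cycles through 4, 4, 6, -9 every 4 steps. Step 12 lands at position 0 of the cycle → 4.
Second: linear, -3 per step → -47 at step 12.

(4, -47)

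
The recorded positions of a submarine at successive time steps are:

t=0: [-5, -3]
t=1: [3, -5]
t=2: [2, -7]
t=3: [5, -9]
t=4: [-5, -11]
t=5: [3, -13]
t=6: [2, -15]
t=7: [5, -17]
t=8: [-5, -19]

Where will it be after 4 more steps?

[-5, -27]

First: cycles through -5, 3, 2, 5 every 4 steps. Step 12 lands at position 0 of the cycle → -5.
Second: linear, -2 per step → -27 at step 12.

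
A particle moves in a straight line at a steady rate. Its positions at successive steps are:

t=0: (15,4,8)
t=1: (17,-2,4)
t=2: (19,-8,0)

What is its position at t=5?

Each step adds (+2,-6,-4) to the position.
step 3: (19,-8,0) + (+2,-6,-4) → (21,-14,-4)
step 4: (21,-14,-4) + (+2,-6,-4) → (23,-20,-8)
step 5: (23,-20,-8) + (+2,-6,-4) → (25,-26,-12)

(25,-26,-12)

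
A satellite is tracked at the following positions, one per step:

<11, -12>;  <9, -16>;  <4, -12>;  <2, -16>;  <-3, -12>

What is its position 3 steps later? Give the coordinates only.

The moves between consecutive positions are <-2, -4>, <-5, +4>, <-2, -4>, <-5, +4>; they repeat the 2-cycle [<-2, -4>, <-5, +4>].
step 5: apply <-2, -4> → <-5, -16>
step 6: apply <-5, +4> → <-10, -12>
step 7: apply <-2, -4> → <-12, -16>

<-12, -16>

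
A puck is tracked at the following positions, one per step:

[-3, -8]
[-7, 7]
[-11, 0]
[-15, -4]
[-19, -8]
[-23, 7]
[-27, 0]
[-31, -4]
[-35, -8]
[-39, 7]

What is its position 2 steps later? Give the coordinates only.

First: linear, -4 per step → -47 at step 11.
Second: cycles through -8, 7, 0, -4 every 4 steps. Step 11 lands at position 3 of the cycle → -4.

[-47, -4]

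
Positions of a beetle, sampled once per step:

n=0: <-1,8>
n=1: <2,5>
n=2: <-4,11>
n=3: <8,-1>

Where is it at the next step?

Consecutive displacements <+3,-3>, <-6,+6>, <+12,-12> scale by a factor of -2 each step.
step 4: <8,-1> + <-24,+24> → <-16,23>

<-16,23>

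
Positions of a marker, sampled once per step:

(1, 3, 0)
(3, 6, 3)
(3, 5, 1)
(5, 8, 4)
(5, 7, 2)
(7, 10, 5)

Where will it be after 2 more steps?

The moves between consecutive positions are (+2, +3, +3), (+0, -1, -2), (+2, +3, +3), (+0, -1, -2), (+2, +3, +3); they repeat the 2-cycle [(+2, +3, +3), (+0, -1, -2)].
step 6: apply (+0, -1, -2) → (7, 9, 3)
step 7: apply (+2, +3, +3) → (9, 12, 6)

(9, 12, 6)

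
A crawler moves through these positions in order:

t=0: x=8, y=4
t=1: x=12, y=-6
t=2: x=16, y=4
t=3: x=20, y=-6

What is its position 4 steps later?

x=36, y=-6

The x coordinate changes by +4 each step, so at step 7 it is 8 + 7·(4) = 36.
The y coordinate repeats the cycle [4, -6] with period 2; step 7 mod 2 = 1, giving -6.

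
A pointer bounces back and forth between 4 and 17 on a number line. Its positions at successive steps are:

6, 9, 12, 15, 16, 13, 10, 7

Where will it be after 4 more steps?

13

The value travels 3 per step and bounces off the walls at 4 and 17.
  step 8: 7 → 4
  step 9: 4 → 7
  step 10: 7 → 10
  step 11: 10 → 13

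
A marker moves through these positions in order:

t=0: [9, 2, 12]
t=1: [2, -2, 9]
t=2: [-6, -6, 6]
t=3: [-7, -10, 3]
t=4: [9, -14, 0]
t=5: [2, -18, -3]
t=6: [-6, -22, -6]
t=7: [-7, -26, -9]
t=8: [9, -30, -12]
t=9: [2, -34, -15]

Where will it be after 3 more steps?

The first coordinate repeats the cycle [9, 2, -6, -7] with period 4; step 12 mod 4 = 0, giving 9.
The second coordinate changes by -4 each step, so at step 12 it is 2 + 12·(-4) = -46.
The third coordinate changes by -3 each step, so at step 12 it is 12 + 12·(-3) = -24.

[9, -46, -24]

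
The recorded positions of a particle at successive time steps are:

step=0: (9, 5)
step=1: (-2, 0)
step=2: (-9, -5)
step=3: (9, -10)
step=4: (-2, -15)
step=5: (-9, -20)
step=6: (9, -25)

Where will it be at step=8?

(-9, -35)

The first coordinate repeats the cycle [9, -2, -9] with period 3; step 8 mod 3 = 2, giving -9.
The second coordinate changes by -5 each step, so at step 8 it is 5 + 8·(-5) = -35.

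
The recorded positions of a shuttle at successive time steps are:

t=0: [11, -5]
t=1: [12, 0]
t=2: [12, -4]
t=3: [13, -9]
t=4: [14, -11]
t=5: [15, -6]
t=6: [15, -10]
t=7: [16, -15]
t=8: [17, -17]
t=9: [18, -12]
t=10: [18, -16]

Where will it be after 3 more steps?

[21, -18]

Step-to-step displacements: [+1, +5], [+0, -4], [+1, -5], [+1, -2], [+1, +5], [+0, -4], [+1, -5], [+1, -2], [+1, +5], [+0, -4] — a repeating cycle of length 4.
step 11: apply [+1, -5] → [19, -21]
step 12: apply [+1, -2] → [20, -23]
step 13: apply [+1, +5] → [21, -18]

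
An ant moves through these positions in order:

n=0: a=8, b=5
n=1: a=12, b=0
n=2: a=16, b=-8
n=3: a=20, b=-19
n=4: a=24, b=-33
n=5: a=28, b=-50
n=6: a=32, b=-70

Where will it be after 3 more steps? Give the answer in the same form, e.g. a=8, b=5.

a=44, b=-148

Successive displacements: (+4,-5), (+4,-8), (+4,-11), (+4,-14), (+4,-17), (+4,-20) — each changes by (+0,-3).
step 7: a=32, b=-70 + (+4,-23) → a=36, b=-93
step 8: a=36, b=-93 + (+4,-26) → a=40, b=-119
step 9: a=40, b=-119 + (+4,-29) → a=44, b=-148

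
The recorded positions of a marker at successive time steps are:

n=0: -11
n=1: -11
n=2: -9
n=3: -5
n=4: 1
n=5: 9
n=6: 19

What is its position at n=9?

61

Taking differences between consecutive positions: +0, +2, +4, +6, +8, +10. These grow by +2 each step.
step 7: 19 + 12 → 31
step 8: 31 + 14 → 45
step 9: 45 + 16 → 61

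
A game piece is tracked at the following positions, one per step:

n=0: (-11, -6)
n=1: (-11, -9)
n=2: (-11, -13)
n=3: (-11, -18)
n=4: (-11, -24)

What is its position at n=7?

Successive displacements: (+0, -3), (+0, -4), (+0, -5), (+0, -6) — each changes by (+0, -1).
step 5: (-11, -24) + (+0, -7) → (-11, -31)
step 6: (-11, -31) + (+0, -8) → (-11, -39)
step 7: (-11, -39) + (+0, -9) → (-11, -48)

(-11, -48)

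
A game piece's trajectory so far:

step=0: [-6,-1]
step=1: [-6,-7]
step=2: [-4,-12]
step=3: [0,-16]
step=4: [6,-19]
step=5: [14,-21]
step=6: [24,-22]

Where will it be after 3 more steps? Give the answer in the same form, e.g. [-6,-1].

[66,-19]

First differences are [+0,-6], [+2,-5], [+4,-4], [+6,-3], [+8,-2], [+10,-1]; their common second difference is [+2,+1] (constant acceleration).
step 7: [24,-22] + [+12,+0] → [36,-22]
step 8: [36,-22] + [+14,+1] → [50,-21]
step 9: [50,-21] + [+16,+2] → [66,-19]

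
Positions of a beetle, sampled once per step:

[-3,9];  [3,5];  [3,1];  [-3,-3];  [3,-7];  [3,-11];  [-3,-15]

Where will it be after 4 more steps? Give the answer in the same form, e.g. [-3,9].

The first coordinate repeats the cycle [-3, 3, 3] with period 3; step 10 mod 3 = 1, giving 3.
The second coordinate changes by -4 each step, so at step 10 it is 9 + 10·(-4) = -31.

[3,-31]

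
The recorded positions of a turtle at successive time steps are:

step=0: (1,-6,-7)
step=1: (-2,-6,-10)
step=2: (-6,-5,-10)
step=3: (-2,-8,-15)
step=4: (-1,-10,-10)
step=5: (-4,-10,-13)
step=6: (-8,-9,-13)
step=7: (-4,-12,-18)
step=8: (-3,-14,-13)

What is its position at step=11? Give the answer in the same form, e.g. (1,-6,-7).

Differencing gives (-3,+0,-3), (-4,+1,+0), (+4,-3,-5), (+1,-2,+5), (-3,+0,-3), (-4,+1,+0), (+4,-3,-5), (+1,-2,+5). This is the pattern (-3,+0,-3), (-4,+1,+0), (+4,-3,-5), (+1,-2,+5) repeated.
step 9: apply (-3,+0,-3) → (-6,-14,-16)
step 10: apply (-4,+1,+0) → (-10,-13,-16)
step 11: apply (+4,-3,-5) → (-6,-16,-21)

(-6,-16,-21)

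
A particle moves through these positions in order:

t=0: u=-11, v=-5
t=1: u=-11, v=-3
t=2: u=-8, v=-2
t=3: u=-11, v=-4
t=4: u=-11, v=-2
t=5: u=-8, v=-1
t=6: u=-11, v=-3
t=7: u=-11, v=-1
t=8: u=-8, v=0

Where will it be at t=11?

u=-8, v=1

The moves between consecutive positions are (+0, +2), (+3, +1), (-3, -2), (+0, +2), (+3, +1), (-3, -2), (+0, +2), (+3, +1); they repeat the 3-cycle [(+0, +2), (+3, +1), (-3, -2)].
step 9: apply (-3, -2) → u=-11, v=-2
step 10: apply (+0, +2) → u=-11, v=0
step 11: apply (+3, +1) → u=-8, v=1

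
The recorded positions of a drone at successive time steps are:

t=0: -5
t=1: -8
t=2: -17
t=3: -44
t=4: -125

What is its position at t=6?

-1097

Consecutive displacements -3, -9, -27, -81 scale by a factor of 3 each step.
step 5: -125 − 243 → -368
step 6: -368 − 729 → -1097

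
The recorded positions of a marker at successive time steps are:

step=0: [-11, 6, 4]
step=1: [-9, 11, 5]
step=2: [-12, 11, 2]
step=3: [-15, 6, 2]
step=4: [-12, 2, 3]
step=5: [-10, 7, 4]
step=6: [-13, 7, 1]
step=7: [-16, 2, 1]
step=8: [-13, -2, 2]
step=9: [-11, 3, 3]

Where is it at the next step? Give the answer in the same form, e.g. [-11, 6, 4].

Differencing gives [+2, +5, +1], [-3, +0, -3], [-3, -5, +0], [+3, -4, +1], [+2, +5, +1], [-3, +0, -3], [-3, -5, +0], [+3, -4, +1], [+2, +5, +1]. This is the pattern [+2, +5, +1], [-3, +0, -3], [-3, -5, +0], [+3, -4, +1] repeated.
step 10: apply [-3, +0, -3] → [-14, 3, 0]

[-14, 3, 0]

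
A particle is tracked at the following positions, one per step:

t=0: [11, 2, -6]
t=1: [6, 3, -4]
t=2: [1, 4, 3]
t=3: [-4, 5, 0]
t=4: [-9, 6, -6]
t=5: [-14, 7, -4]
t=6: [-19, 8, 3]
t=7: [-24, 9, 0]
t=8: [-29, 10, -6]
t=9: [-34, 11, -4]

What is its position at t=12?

The first coordinate changes by -5 each step, so at step 12 it is 11 + 12·(-5) = -49.
The second coordinate changes by +1 each step, so at step 12 it is 2 + 12·(1) = 14.
The third coordinate repeats the cycle [-6, -4, 3, 0] with period 4; step 12 mod 4 = 0, giving -6.

[-49, 14, -6]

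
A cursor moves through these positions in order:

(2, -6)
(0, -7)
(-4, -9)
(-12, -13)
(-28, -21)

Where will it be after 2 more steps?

Consecutive displacements (-2, -1), (-4, -2), (-8, -4), (-16, -8) scale by a factor of 2 each step.
step 5: (-28, -21) + (-32, -16) → (-60, -37)
step 6: (-60, -37) + (-64, -32) → (-124, -69)

(-124, -69)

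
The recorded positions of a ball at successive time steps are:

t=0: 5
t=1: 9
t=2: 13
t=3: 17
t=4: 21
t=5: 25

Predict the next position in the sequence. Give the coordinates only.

29

Constant displacement of +4 per step.
step 6: 25 + 4 → 29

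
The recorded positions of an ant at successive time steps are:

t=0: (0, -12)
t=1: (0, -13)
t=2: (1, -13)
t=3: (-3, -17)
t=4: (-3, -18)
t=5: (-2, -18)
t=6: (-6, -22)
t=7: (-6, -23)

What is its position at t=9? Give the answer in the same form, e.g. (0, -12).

(-9, -27)

The moves between consecutive positions are (+0, -1), (+1, +0), (-4, -4), (+0, -1), (+1, +0), (-4, -4), (+0, -1); they repeat the 3-cycle [(+0, -1), (+1, +0), (-4, -4)].
step 8: apply (+1, +0) → (-5, -23)
step 9: apply (-4, -4) → (-9, -27)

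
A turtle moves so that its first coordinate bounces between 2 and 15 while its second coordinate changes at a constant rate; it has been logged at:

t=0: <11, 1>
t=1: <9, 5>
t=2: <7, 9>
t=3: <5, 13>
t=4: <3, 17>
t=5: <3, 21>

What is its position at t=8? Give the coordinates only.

<9, 33>

The first coordinate reflects between 2 and 15, moving 2 per step.
  step 6: 3 → 5
  step 7: 5 → 7
  step 8: 7 → 9
The second coordinate changes by +4 each step: at step 8 it is 33.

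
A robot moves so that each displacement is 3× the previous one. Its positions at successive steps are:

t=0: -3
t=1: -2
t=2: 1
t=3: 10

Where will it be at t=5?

Step-to-step displacements: +1, +3, +9; each is 3× the previous.
step 4: 10 + 27 → 37
step 5: 37 + 81 → 118

118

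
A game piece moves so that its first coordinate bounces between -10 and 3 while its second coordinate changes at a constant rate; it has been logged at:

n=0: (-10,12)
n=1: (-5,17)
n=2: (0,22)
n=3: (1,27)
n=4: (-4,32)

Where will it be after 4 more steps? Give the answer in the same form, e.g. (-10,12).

The first coordinate travels 5 per step and bounces off the walls at -10 and 3.
  step 5: -4 → -9
  step 6: -9 → -6
  step 7: -6 → -1
  step 8: -1 → 2
The second coordinate changes by +5 each step: at step 8 it is 52.

(2,52)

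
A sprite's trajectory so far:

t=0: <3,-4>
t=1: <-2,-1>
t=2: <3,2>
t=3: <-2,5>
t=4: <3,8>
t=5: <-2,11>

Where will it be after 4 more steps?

The first coordinate repeats the cycle [3, -2] with period 2; step 9 mod 2 = 1, giving -2.
The second coordinate changes by +3 each step, so at step 9 it is -4 + 9·(3) = 23.

<-2,23>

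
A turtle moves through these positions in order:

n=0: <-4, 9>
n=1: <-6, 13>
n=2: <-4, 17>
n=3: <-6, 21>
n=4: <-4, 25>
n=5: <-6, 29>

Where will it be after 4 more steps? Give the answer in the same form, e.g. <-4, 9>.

<-6, 45>

The first coordinate repeats the cycle [-4, -6] with period 2; step 9 mod 2 = 1, giving -6.
The second coordinate changes by +4 each step, so at step 9 it is 9 + 9·(4) = 45.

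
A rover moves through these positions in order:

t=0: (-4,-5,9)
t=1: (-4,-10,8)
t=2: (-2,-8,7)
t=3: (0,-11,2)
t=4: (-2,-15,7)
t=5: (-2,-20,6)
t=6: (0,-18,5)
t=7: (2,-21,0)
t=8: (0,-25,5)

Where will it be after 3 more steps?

(4,-31,-2)

Differencing gives (+0,-5,-1), (+2,+2,-1), (+2,-3,-5), (-2,-4,+5), (+0,-5,-1), (+2,+2,-1), (+2,-3,-5), (-2,-4,+5). This is the pattern (+0,-5,-1), (+2,+2,-1), (+2,-3,-5), (-2,-4,+5) repeated.
step 9: apply (+0,-5,-1) → (0,-30,4)
step 10: apply (+2,+2,-1) → (2,-28,3)
step 11: apply (+2,-3,-5) → (4,-31,-2)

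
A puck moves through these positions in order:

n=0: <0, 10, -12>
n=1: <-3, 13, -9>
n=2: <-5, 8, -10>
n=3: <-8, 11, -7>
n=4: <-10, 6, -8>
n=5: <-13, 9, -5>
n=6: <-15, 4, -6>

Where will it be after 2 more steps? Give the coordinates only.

<-20, 2, -4>

Differencing gives <-3, +3, +3>, <-2, -5, -1>, <-3, +3, +3>, <-2, -5, -1>, <-3, +3, +3>, <-2, -5, -1>. This is the pattern <-3, +3, +3>, <-2, -5, -1> repeated.
step 7: apply <-3, +3, +3> → <-18, 7, -3>
step 8: apply <-2, -5, -1> → <-20, 2, -4>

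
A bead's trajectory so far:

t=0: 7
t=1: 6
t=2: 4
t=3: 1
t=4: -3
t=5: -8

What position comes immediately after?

-14

Taking differences between consecutive positions: -1, -2, -3, -4, -5. These grow by -1 each step.
step 6: -8 − 6 → -14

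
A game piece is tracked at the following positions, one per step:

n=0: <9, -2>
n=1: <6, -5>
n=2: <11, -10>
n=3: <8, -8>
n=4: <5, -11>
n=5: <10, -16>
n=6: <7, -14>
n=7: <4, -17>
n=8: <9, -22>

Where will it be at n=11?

<8, -28>

Differencing gives <-3, -3>, <+5, -5>, <-3, +2>, <-3, -3>, <+5, -5>, <-3, +2>, <-3, -3>, <+5, -5>. This is the pattern <-3, -3>, <+5, -5>, <-3, +2> repeated.
step 9: apply <-3, +2> → <6, -20>
step 10: apply <-3, -3> → <3, -23>
step 11: apply <+5, -5> → <8, -28>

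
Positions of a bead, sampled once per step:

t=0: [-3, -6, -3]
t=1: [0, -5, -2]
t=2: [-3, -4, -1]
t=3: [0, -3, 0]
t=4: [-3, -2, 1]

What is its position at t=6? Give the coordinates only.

The first coordinate repeats the cycle [-3, 0] with period 2; step 6 mod 2 = 0, giving -3.
The second coordinate changes by +1 each step, so at step 6 it is -6 + 6·(1) = 0.
The third coordinate changes by +1 each step, so at step 6 it is -3 + 6·(1) = 3.

[-3, 0, 3]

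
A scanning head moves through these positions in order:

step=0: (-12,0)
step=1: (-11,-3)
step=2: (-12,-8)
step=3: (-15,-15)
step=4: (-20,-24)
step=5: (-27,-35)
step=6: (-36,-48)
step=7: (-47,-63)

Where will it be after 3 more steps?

First differences are (+1,-3), (-1,-5), (-3,-7), (-5,-9), (-7,-11), (-9,-13), (-11,-15); their common second difference is (-2,-2) (constant acceleration).
step 8: (-47,-63) + (-13,-17) → (-60,-80)
step 9: (-60,-80) + (-15,-19) → (-75,-99)
step 10: (-75,-99) + (-17,-21) → (-92,-120)

(-92,-120)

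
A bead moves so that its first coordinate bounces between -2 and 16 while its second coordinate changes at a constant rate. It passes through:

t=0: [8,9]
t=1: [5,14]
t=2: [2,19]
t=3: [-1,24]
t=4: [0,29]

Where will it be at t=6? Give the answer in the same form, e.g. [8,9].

[6,39]

The first coordinate travels 3 per step and bounces off the walls at -2 and 16.
  step 5: 0 → 3
  step 6: 3 → 6
The second coordinate changes by +5 each step: at step 6 it is 39.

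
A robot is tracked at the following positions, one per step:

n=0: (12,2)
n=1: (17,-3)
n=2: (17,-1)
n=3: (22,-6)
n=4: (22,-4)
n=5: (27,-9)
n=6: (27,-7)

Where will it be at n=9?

Differencing gives (+5,-5), (+0,+2), (+5,-5), (+0,+2), (+5,-5), (+0,+2). This is the pattern (+5,-5), (+0,+2) repeated.
step 7: apply (+5,-5) → (32,-12)
step 8: apply (+0,+2) → (32,-10)
step 9: apply (+5,-5) → (37,-15)

(37,-15)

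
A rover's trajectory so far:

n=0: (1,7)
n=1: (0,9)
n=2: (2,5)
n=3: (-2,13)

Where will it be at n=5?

(-10,29)

Consecutive displacements (-1,+2), (+2,-4), (-4,+8) scale by a factor of -2 each step.
step 4: (-2,13) + (+8,-16) → (6,-3)
step 5: (6,-3) + (-16,+32) → (-10,29)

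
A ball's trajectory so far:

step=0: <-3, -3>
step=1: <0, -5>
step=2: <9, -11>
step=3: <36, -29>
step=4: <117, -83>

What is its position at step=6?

<1089, -731>

Consecutive displacements <+3, -2>, <+9, -6>, <+27, -18>, <+81, -54> scale by a factor of 3 each step.
step 5: <117, -83> + <+243, -162> → <360, -245>
step 6: <360, -245> + <+729, -486> → <1089, -731>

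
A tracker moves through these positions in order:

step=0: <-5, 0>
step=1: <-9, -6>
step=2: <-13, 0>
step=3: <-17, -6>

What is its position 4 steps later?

The first coordinate changes by -4 each step, so at step 7 it is -5 + 7·(-4) = -33.
The second coordinate repeats the cycle [0, -6] with period 2; step 7 mod 2 = 1, giving -6.

<-33, -6>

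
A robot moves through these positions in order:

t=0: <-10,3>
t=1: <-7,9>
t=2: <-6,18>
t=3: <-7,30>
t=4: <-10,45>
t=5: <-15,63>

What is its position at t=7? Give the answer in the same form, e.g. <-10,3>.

Successive displacements: <+3,+6>, <+1,+9>, <-1,+12>, <-3,+15>, <-5,+18> — each changes by <-2,+3>.
step 6: <-15,63> + <-7,+21> → <-22,84>
step 7: <-22,84> + <-9,+24> → <-31,108>

<-31,108>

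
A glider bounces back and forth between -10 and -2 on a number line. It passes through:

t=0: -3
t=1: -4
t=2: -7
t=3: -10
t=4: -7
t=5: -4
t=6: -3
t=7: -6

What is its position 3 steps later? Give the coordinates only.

-5

The value reflects between -10 and -2, moving 3 per step.
  step 8: -6 → -9
  step 9: -9 → -8
  step 10: -8 → -5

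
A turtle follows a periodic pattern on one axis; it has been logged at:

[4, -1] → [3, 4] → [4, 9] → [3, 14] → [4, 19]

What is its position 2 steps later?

[4, 29]

First: cycles through 4, 3 every 2 steps. Step 6 lands at position 0 of the cycle → 4.
Second: linear, +5 per step → 29 at step 6.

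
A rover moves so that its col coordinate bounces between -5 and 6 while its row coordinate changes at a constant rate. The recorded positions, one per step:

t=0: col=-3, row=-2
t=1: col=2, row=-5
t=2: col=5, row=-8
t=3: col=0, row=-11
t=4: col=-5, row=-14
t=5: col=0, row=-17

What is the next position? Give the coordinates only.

The col coordinate reflects between -5 and 6, moving 5 per step.
  step 6: 0 → 5
The row coordinate changes by -3 each step: at step 6 it is -20.

col=5, row=-20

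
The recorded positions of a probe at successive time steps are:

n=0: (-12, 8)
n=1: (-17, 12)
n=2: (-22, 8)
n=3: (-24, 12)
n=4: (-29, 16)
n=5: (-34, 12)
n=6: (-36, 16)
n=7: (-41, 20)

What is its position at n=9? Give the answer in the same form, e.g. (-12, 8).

(-48, 20)

The moves between consecutive positions are (-5, +4), (-5, -4), (-2, +4), (-5, +4), (-5, -4), (-2, +4), (-5, +4); they repeat the 3-cycle [(-5, +4), (-5, -4), (-2, +4)].
step 8: apply (-5, -4) → (-46, 16)
step 9: apply (-2, +4) → (-48, 20)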